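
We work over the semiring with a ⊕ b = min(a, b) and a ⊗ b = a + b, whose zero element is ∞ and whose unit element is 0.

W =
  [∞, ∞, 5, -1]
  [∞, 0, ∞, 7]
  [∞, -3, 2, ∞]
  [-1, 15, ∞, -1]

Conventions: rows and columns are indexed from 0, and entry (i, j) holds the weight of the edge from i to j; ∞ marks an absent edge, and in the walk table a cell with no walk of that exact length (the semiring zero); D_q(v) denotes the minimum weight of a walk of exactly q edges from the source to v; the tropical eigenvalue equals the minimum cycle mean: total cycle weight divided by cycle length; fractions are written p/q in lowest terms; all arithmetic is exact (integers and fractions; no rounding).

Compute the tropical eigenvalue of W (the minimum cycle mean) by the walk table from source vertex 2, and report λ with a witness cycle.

q=0: [∞, ∞, 0, ∞]
q=1: [∞, -3, 2, ∞]
q=2: [∞, -3, 4, 4]
q=3: [3, -3, 6, 3]
q=4: [2, -3, 8, 2]
Optimal cycle mean attained by: cycle 0->3->0, total (-1) + (-1), length 2.
Answer: λ = -1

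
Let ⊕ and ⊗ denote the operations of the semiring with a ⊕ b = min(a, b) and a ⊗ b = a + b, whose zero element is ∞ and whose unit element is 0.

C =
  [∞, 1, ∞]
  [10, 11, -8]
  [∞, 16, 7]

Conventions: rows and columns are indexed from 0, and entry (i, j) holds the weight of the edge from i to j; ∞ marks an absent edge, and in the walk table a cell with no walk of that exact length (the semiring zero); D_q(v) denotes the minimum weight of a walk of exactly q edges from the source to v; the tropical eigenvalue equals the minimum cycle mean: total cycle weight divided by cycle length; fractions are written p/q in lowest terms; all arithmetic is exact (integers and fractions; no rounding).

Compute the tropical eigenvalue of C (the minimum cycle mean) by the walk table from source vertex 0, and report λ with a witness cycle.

q=0: [0, ∞, ∞]
q=1: [∞, 1, ∞]
q=2: [11, 12, -7]
q=3: [22, 9, 0]
Optimal cycle mean attained by: cycle 1->2->1, total (-8) + 16, length 2.
Answer: λ = 4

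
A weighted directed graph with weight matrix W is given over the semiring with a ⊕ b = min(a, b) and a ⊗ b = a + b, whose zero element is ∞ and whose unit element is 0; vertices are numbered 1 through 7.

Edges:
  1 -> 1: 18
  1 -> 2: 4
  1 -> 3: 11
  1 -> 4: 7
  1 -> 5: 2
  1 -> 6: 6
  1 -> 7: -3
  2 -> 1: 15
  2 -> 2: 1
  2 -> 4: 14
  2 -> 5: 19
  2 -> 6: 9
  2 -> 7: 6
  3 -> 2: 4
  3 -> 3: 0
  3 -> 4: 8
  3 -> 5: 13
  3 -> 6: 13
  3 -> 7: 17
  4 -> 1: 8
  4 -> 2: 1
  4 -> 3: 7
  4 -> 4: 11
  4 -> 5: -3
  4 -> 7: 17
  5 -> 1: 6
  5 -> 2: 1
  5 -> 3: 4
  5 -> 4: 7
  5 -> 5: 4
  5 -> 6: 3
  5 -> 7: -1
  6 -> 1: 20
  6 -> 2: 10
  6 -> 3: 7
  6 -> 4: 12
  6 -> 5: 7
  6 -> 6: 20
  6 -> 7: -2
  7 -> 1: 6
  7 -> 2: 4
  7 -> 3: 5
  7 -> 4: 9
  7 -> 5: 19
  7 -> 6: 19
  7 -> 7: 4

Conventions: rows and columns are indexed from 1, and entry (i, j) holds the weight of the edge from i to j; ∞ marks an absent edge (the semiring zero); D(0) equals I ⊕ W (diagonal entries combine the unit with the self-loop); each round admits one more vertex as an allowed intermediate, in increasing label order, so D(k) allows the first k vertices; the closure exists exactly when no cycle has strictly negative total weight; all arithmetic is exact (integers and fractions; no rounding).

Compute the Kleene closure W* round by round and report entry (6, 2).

D(0):
  [0, 4, 11, 7, 2, 6, -3]
  [15, 0, ∞, 14, 19, 9, 6]
  [∞, 4, 0, 8, 13, 13, 17]
  [8, 1, 7, 0, -3, ∞, 17]
  [6, 1, 4, 7, 0, 3, -1]
  [20, 10, 7, 12, 7, 0, -2]
  [6, 4, 5, 9, 19, 19, 0]
D(1):
  [0, 4, 11, 7, 2, 6, -3]
  [15, 0, 26, 14, 17, 9, 6]
  [∞, 4, 0, 8, 13, 13, 17]
  [8, 1, 7, 0, -3, 14, 5]
  [6, 1, 4, 7, 0, 3, -1]
  [20, 10, 7, 12, 7, 0, -2]
  [6, 4, 5, 9, 8, 12, 0]
D(2):
  [0, 4, 11, 7, 2, 6, -3]
  [15, 0, 26, 14, 17, 9, 6]
  [19, 4, 0, 8, 13, 13, 10]
  [8, 1, 7, 0, -3, 10, 5]
  [6, 1, 4, 7, 0, 3, -1]
  [20, 10, 7, 12, 7, 0, -2]
  [6, 4, 5, 9, 8, 12, 0]
D(3):
  [0, 4, 11, 7, 2, 6, -3]
  [15, 0, 26, 14, 17, 9, 6]
  [19, 4, 0, 8, 13, 13, 10]
  [8, 1, 7, 0, -3, 10, 5]
  [6, 1, 4, 7, 0, 3, -1]
  [20, 10, 7, 12, 7, 0, -2]
  [6, 4, 5, 9, 8, 12, 0]
D(4):
  [0, 4, 11, 7, 2, 6, -3]
  [15, 0, 21, 14, 11, 9, 6]
  [16, 4, 0, 8, 5, 13, 10]
  [8, 1, 7, 0, -3, 10, 5]
  [6, 1, 4, 7, 0, 3, -1]
  [20, 10, 7, 12, 7, 0, -2]
  [6, 4, 5, 9, 6, 12, 0]
D(5):
  [0, 3, 6, 7, 2, 5, -3]
  [15, 0, 15, 14, 11, 9, 6]
  [11, 4, 0, 8, 5, 8, 4]
  [3, -2, 1, 0, -3, 0, -4]
  [6, 1, 4, 7, 0, 3, -1]
  [13, 8, 7, 12, 7, 0, -2]
  [6, 4, 5, 9, 6, 9, 0]
D(6):
  [0, 3, 6, 7, 2, 5, -3]
  [15, 0, 15, 14, 11, 9, 6]
  [11, 4, 0, 8, 5, 8, 4]
  [3, -2, 1, 0, -3, 0, -4]
  [6, 1, 4, 7, 0, 3, -1]
  [13, 8, 7, 12, 7, 0, -2]
  [6, 4, 5, 9, 6, 9, 0]
D(7):
  [0, 1, 2, 6, 2, 5, -3]
  [12, 0, 11, 14, 11, 9, 6]
  [10, 4, 0, 8, 5, 8, 4]
  [2, -2, 1, 0, -3, 0, -4]
  [5, 1, 4, 7, 0, 3, -1]
  [4, 2, 3, 7, 4, 0, -2]
  [6, 4, 5, 9, 6, 9, 0]
Answer: W*[6][2] = 2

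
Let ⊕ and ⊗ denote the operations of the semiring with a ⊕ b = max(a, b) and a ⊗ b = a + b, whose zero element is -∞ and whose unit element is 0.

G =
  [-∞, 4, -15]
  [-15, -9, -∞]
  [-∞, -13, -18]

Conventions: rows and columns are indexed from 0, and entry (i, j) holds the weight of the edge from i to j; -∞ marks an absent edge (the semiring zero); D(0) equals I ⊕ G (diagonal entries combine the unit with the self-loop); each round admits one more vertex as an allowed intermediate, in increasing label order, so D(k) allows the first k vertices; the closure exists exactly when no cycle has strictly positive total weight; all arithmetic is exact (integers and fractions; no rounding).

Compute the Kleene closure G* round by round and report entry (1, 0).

D(0):
  [0, 4, -15]
  [-15, 0, -∞]
  [-∞, -13, 0]
D(1):
  [0, 4, -15]
  [-15, 0, -30]
  [-∞, -13, 0]
D(2):
  [0, 4, -15]
  [-15, 0, -30]
  [-28, -13, 0]
D(3):
  [0, 4, -15]
  [-15, 0, -30]
  [-28, -13, 0]
Answer: G*[1][0] = -15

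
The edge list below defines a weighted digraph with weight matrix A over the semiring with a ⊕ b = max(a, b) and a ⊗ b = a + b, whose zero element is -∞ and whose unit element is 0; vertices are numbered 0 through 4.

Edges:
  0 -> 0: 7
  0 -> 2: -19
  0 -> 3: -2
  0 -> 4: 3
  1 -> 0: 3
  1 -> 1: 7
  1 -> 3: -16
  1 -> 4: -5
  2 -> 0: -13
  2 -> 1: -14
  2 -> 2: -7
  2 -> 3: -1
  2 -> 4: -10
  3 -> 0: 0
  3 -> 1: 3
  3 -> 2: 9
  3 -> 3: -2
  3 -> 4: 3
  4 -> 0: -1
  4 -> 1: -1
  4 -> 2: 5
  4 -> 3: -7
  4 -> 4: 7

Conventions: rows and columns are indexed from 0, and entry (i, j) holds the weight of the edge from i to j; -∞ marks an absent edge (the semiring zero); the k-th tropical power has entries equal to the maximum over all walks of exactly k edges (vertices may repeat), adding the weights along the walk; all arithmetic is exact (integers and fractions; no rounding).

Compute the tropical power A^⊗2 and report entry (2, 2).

A^⊗2:
  [14, 2, 8, 5, 10]
  [10, 14, 0, 1, 6]
  [-1, 2, 8, -3, 2]
  [7, 10, 8, 8, 10]
  [6, 6, 12, 4, 14]
Key observation: the optimum is the walk 2->3->2, with weight (-1) + 9 = 8.
Optimal value attained by: walk 2->3->2.
Answer: (A^⊗2)[2][2] = 8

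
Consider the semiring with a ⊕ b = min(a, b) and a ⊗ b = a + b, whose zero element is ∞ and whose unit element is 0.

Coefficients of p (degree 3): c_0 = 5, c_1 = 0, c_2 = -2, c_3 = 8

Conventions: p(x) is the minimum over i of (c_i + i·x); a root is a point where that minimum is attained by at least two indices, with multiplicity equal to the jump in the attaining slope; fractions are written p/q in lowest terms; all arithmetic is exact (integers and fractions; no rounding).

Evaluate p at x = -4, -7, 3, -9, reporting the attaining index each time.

p(-4) = min(5+0·(-4)=5, 0+1·(-4)=-4, -2+2·(-4)=-10, 8+3·(-4)=-4) = -10 (attained by i=2)
p(-7) = min(5+0·(-7)=5, 0+1·(-7)=-7, -2+2·(-7)=-16, 8+3·(-7)=-13) = -16 (attained by i=2)
p(3) = min(5+0·3=5, 0+1·3=3, -2+2·3=4, 8+3·3=17) = 3 (attained by i=1)
p(-9) = min(5+0·(-9)=5, 0+1·(-9)=-9, -2+2·(-9)=-20, 8+3·(-9)=-19) = -20 (attained by i=2)
Answer: p(-4) = -10; p(-7) = -16; p(3) = 3; p(-9) = -20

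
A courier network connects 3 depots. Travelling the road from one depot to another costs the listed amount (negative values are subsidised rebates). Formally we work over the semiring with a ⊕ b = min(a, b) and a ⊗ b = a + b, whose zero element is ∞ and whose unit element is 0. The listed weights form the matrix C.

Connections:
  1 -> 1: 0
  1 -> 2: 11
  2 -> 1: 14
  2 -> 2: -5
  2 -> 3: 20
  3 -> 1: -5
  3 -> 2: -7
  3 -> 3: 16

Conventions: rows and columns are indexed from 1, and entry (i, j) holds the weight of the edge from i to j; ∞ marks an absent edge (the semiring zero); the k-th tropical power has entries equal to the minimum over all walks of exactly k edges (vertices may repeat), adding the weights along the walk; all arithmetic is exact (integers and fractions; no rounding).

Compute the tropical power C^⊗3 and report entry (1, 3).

C^⊗2:
  [0, 6, 31]
  [9, -10, 15]
  [-5, -12, 13]
C^⊗3:
  [0, 1, 26]
  [4, -15, 10]
  [-5, -17, 8]
Key observation: the optimum is the walk 1->2->2->3, with weight 11 + (-5) + 20 = 26.
Optimal value attained by: walk 1->2->2->3.
Answer: (C^⊗3)[1][3] = 26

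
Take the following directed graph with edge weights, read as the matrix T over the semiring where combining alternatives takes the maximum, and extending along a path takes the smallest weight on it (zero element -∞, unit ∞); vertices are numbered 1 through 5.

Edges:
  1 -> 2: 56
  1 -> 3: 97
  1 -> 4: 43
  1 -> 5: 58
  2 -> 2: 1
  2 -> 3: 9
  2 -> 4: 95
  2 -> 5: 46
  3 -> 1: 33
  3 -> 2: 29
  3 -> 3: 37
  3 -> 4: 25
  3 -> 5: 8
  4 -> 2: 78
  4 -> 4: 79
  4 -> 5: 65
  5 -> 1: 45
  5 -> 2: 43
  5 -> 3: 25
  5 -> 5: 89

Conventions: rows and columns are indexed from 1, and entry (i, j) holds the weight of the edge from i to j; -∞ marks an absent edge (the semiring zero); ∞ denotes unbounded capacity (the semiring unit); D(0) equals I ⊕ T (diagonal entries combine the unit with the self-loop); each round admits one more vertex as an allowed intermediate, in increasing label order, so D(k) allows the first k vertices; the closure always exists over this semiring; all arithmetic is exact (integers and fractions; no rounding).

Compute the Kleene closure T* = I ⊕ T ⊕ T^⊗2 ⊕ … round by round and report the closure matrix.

D(0):
  [∞, 56, 97, 43, 58]
  [-∞, ∞, 9, 95, 46]
  [33, 29, ∞, 25, 8]
  [-∞, 78, -∞, ∞, 65]
  [45, 43, 25, -∞, ∞]
D(1):
  [∞, 56, 97, 43, 58]
  [-∞, ∞, 9, 95, 46]
  [33, 33, ∞, 33, 33]
  [-∞, 78, -∞, ∞, 65]
  [45, 45, 45, 43, ∞]
D(2):
  [∞, 56, 97, 56, 58]
  [-∞, ∞, 9, 95, 46]
  [33, 33, ∞, 33, 33]
  [-∞, 78, 9, ∞, 65]
  [45, 45, 45, 45, ∞]
D(3):
  [∞, 56, 97, 56, 58]
  [9, ∞, 9, 95, 46]
  [33, 33, ∞, 33, 33]
  [9, 78, 9, ∞, 65]
  [45, 45, 45, 45, ∞]
D(4):
  [∞, 56, 97, 56, 58]
  [9, ∞, 9, 95, 65]
  [33, 33, ∞, 33, 33]
  [9, 78, 9, ∞, 65]
  [45, 45, 45, 45, ∞]
D(5):
  [∞, 56, 97, 56, 58]
  [45, ∞, 45, 95, 65]
  [33, 33, ∞, 33, 33]
  [45, 78, 45, ∞, 65]
  [45, 45, 45, 45, ∞]
Answer: T* = [[∞, 56, 97, 56, 58], [45, ∞, 45, 95, 65], [33, 33, ∞, 33, 33], [45, 78, 45, ∞, 65], [45, 45, 45, 45, ∞]]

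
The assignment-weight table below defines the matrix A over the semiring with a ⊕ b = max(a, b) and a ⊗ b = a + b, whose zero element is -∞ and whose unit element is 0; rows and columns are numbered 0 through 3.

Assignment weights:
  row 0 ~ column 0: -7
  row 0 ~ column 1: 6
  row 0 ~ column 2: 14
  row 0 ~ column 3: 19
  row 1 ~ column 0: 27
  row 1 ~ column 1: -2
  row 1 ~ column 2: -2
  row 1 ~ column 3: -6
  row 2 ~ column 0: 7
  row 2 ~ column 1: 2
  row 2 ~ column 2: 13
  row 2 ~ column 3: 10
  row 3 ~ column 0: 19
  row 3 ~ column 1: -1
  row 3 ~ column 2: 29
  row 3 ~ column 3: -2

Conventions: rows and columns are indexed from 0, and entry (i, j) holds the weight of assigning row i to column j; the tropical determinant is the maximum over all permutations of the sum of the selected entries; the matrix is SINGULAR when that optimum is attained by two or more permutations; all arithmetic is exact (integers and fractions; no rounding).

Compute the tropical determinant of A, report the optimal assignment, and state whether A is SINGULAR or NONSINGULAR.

σ = (0, 1, 2, 3): (-7) + (-2) + 13 + (-2) = 2
σ = (0, 1, 3, 2): (-7) + (-2) + 10 + 29 = 30
σ = (0, 2, 1, 3): (-7) + (-2) + 2 + (-2) = -9
σ = (0, 2, 3, 1): (-7) + (-2) + 10 + (-1) = 0
σ = (0, 3, 1, 2): (-7) + (-6) + 2 + 29 = 18
σ = (0, 3, 2, 1): (-7) + (-6) + 13 + (-1) = -1
σ = (1, 0, 2, 3): 6 + 27 + 13 + (-2) = 44
σ = (1, 0, 3, 2): 6 + 27 + 10 + 29 = 72
σ = (1, 2, 0, 3): 6 + (-2) + 7 + (-2) = 9
σ = (1, 2, 3, 0): 6 + (-2) + 10 + 19 = 33
σ = (1, 3, 0, 2): 6 + (-6) + 7 + 29 = 36
σ = (1, 3, 2, 0): 6 + (-6) + 13 + 19 = 32
σ = (2, 0, 1, 3): 14 + 27 + 2 + (-2) = 41
σ = (2, 0, 3, 1): 14 + 27 + 10 + (-1) = 50
σ = (2, 1, 0, 3): 14 + (-2) + 7 + (-2) = 17
σ = (2, 1, 3, 0): 14 + (-2) + 10 + 19 = 41
σ = (2, 3, 0, 1): 14 + (-6) + 7 + (-1) = 14
σ = (2, 3, 1, 0): 14 + (-6) + 2 + 19 = 29
σ = (3, 0, 1, 2): 19 + 27 + 2 + 29 = 77
σ = (3, 0, 2, 1): 19 + 27 + 13 + (-1) = 58
σ = (3, 1, 0, 2): 19 + (-2) + 7 + 29 = 53
σ = (3, 1, 2, 0): 19 + (-2) + 13 + 19 = 49
σ = (3, 2, 0, 1): 19 + (-2) + 7 + (-1) = 23
σ = (3, 2, 1, 0): 19 + (-2) + 2 + 19 = 38
Optimal value attained by: σ = (3, 0, 1, 2).
Answer: det⊕(A) = 77; verdict: NONSINGULAR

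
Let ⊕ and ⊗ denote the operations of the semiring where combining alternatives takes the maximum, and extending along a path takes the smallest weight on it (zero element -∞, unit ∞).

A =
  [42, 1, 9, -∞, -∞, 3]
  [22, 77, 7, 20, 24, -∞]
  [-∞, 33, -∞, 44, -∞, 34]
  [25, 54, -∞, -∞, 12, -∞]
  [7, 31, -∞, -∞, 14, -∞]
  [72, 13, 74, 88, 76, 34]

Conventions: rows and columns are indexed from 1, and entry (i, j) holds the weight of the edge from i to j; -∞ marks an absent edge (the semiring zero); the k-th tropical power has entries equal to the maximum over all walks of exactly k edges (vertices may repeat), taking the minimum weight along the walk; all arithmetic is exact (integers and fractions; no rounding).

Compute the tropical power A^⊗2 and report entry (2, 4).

A^⊗2:
  [42, 9, 9, 9, 3, 9]
  [22, 77, 9, 20, 24, 7]
  [34, 44, 34, 34, 34, 34]
  [25, 54, 9, 20, 24, 3]
  [22, 31, 7, 20, 24, 3]
  [42, 54, 34, 44, 34, 34]
Key observation: the optimum is the walk 2->2->4, with weight 77 min 20 = 20.
Optimal value attained by: walk 2->2->4.
Answer: (A^⊗2)[2][4] = 20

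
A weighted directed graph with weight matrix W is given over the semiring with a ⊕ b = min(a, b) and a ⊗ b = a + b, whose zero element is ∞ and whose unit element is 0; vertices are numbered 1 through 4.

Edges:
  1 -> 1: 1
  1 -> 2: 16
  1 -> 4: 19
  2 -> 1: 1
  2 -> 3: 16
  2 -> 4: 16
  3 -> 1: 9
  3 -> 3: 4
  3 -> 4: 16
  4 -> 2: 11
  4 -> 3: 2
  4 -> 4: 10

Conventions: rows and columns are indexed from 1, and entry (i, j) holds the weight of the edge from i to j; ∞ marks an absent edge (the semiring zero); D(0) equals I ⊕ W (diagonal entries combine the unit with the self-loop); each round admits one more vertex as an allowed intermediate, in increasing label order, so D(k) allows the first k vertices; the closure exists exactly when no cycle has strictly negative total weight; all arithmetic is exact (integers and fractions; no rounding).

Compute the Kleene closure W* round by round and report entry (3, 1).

D(0):
  [0, 16, ∞, 19]
  [1, 0, 16, 16]
  [9, ∞, 0, 16]
  [∞, 11, 2, 0]
D(1):
  [0, 16, ∞, 19]
  [1, 0, 16, 16]
  [9, 25, 0, 16]
  [∞, 11, 2, 0]
D(2):
  [0, 16, 32, 19]
  [1, 0, 16, 16]
  [9, 25, 0, 16]
  [12, 11, 2, 0]
D(3):
  [0, 16, 32, 19]
  [1, 0, 16, 16]
  [9, 25, 0, 16]
  [11, 11, 2, 0]
D(4):
  [0, 16, 21, 19]
  [1, 0, 16, 16]
  [9, 25, 0, 16]
  [11, 11, 2, 0]
Answer: W*[3][1] = 9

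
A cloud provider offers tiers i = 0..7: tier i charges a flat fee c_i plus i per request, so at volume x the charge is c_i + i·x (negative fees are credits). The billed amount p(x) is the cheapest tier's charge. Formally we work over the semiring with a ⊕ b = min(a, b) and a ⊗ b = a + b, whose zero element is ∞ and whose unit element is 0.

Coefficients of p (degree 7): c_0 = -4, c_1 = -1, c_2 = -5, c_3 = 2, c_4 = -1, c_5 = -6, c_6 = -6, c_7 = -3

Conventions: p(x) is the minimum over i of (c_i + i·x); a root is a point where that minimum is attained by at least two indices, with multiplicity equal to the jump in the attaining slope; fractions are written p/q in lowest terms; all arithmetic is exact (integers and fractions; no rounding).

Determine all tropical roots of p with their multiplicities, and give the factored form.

hull edge (i=0, c=-4) to (i=2, c=-5): slope -1/2, span 2
hull edge (i=2, c=-5) to (i=5, c=-6): slope -1/3, span 3
hull edge (i=5, c=-6) to (i=6, c=-6): slope 0, span 1
hull edge (i=6, c=-6) to (i=7, c=-3): slope 3, span 1
Factored form: p(x) = -3 ⊗ (x ⊕ (-3)) ⊗ (x ⊕ 0) ⊗ (x ⊕ 1/3) ⊗ (x ⊕ 1/3) ⊗ (x ⊕ 1/3) ⊗ (x ⊕ 1/2) ⊗ (x ⊕ 1/2)
Answer: roots = -3 (mult 1), 0 (mult 1), 1/3 (mult 3), 1/2 (mult 2)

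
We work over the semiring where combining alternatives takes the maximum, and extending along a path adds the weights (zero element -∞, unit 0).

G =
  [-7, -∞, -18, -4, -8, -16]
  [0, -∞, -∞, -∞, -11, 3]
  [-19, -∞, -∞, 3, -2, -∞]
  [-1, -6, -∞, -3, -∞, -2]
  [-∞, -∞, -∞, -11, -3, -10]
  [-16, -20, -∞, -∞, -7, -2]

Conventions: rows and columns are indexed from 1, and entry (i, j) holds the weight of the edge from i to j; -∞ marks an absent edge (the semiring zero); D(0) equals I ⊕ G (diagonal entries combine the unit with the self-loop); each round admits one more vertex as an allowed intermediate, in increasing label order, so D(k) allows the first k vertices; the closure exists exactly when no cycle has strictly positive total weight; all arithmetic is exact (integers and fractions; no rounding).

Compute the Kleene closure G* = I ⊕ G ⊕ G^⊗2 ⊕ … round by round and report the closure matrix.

D(0):
  [0, -∞, -18, -4, -8, -16]
  [0, 0, -∞, -∞, -11, 3]
  [-19, -∞, 0, 3, -2, -∞]
  [-1, -6, -∞, 0, -∞, -2]
  [-∞, -∞, -∞, -11, 0, -10]
  [-16, -20, -∞, -∞, -7, 0]
D(1):
  [0, -∞, -18, -4, -8, -16]
  [0, 0, -18, -4, -8, 3]
  [-19, -∞, 0, 3, -2, -35]
  [-1, -6, -19, 0, -9, -2]
  [-∞, -∞, -∞, -11, 0, -10]
  [-16, -20, -34, -20, -7, 0]
D(2):
  [0, -∞, -18, -4, -8, -16]
  [0, 0, -18, -4, -8, 3]
  [-19, -∞, 0, 3, -2, -35]
  [-1, -6, -19, 0, -9, -2]
  [-∞, -∞, -∞, -11, 0, -10]
  [-16, -20, -34, -20, -7, 0]
D(3):
  [0, -∞, -18, -4, -8, -16]
  [0, 0, -18, -4, -8, 3]
  [-19, -∞, 0, 3, -2, -35]
  [-1, -6, -19, 0, -9, -2]
  [-∞, -∞, -∞, -11, 0, -10]
  [-16, -20, -34, -20, -7, 0]
D(4):
  [0, -10, -18, -4, -8, -6]
  [0, 0, -18, -4, -8, 3]
  [2, -3, 0, 3, -2, 1]
  [-1, -6, -19, 0, -9, -2]
  [-12, -17, -30, -11, 0, -10]
  [-16, -20, -34, -20, -7, 0]
D(5):
  [0, -10, -18, -4, -8, -6]
  [0, 0, -18, -4, -8, 3]
  [2, -3, 0, 3, -2, 1]
  [-1, -6, -19, 0, -9, -2]
  [-12, -17, -30, -11, 0, -10]
  [-16, -20, -34, -18, -7, 0]
D(6):
  [0, -10, -18, -4, -8, -6]
  [0, 0, -18, -4, -4, 3]
  [2, -3, 0, 3, -2, 1]
  [-1, -6, -19, 0, -9, -2]
  [-12, -17, -30, -11, 0, -10]
  [-16, -20, -34, -18, -7, 0]
Answer: G* = [[0, -10, -18, -4, -8, -6], [0, 0, -18, -4, -4, 3], [2, -3, 0, 3, -2, 1], [-1, -6, -19, 0, -9, -2], [-12, -17, -30, -11, 0, -10], [-16, -20, -34, -18, -7, 0]]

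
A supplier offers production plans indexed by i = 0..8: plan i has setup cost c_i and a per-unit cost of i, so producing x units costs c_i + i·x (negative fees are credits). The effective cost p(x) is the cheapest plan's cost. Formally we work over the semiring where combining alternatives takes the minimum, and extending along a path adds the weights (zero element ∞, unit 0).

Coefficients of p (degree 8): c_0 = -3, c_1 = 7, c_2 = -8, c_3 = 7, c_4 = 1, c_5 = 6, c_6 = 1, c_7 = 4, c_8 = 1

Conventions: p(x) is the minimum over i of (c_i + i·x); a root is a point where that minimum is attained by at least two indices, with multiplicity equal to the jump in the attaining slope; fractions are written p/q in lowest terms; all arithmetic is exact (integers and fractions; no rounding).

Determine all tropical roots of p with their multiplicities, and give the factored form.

hull edge (i=0, c=-3) to (i=2, c=-8): slope -5/2, span 2
hull edge (i=2, c=-8) to (i=8, c=1): slope 3/2, span 6
Factored form: p(x) = 1 ⊗ (x ⊕ (-3/2)) ⊗ (x ⊕ (-3/2)) ⊗ (x ⊕ (-3/2)) ⊗ (x ⊕ (-3/2)) ⊗ (x ⊕ (-3/2)) ⊗ (x ⊕ (-3/2)) ⊗ (x ⊕ 5/2) ⊗ (x ⊕ 5/2)
Answer: roots = -3/2 (mult 6), 5/2 (mult 2)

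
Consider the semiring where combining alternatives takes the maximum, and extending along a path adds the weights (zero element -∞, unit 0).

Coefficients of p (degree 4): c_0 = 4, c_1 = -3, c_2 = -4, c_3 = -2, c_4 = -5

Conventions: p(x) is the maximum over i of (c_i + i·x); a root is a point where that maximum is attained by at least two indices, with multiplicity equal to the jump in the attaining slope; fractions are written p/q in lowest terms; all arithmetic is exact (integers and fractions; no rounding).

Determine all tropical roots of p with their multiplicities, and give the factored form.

hull edge (i=0, c=4) to (i=3, c=-2): slope -2, span 3
hull edge (i=3, c=-2) to (i=4, c=-5): slope -3, span 1
Factored form: p(x) = -5 ⊗ (x ⊕ 2) ⊗ (x ⊕ 2) ⊗ (x ⊕ 2) ⊗ (x ⊕ 3)
Answer: roots = 2 (mult 3), 3 (mult 1)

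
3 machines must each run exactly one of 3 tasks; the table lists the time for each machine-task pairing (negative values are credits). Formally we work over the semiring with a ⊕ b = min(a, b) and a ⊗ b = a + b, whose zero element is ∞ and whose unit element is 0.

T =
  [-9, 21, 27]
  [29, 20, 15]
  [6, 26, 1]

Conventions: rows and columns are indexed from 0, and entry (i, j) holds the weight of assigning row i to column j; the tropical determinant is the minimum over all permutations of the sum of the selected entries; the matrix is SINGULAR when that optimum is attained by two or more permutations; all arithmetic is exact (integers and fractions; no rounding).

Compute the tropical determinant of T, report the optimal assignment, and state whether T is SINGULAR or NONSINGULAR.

σ = (0, 1, 2): (-9) + 20 + 1 = 12
σ = (0, 2, 1): (-9) + 15 + 26 = 32
σ = (1, 0, 2): 21 + 29 + 1 = 51
σ = (1, 2, 0): 21 + 15 + 6 = 42
σ = (2, 0, 1): 27 + 29 + 26 = 82
σ = (2, 1, 0): 27 + 20 + 6 = 53
Optimal value attained by: σ = (0, 1, 2).
Answer: det⊕(T) = 12; verdict: NONSINGULAR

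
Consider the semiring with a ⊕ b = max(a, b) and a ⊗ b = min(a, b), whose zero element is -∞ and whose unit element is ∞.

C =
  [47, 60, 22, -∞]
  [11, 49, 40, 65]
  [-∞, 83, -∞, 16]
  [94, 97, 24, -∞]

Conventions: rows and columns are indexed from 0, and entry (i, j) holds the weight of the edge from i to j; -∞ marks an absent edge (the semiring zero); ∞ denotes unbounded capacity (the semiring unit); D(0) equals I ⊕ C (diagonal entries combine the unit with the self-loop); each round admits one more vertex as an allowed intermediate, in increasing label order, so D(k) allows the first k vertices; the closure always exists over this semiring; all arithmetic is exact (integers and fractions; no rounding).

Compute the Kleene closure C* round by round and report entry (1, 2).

D(0):
  [∞, 60, 22, -∞]
  [11, ∞, 40, 65]
  [-∞, 83, ∞, 16]
  [94, 97, 24, ∞]
D(1):
  [∞, 60, 22, -∞]
  [11, ∞, 40, 65]
  [-∞, 83, ∞, 16]
  [94, 97, 24, ∞]
D(2):
  [∞, 60, 40, 60]
  [11, ∞, 40, 65]
  [11, 83, ∞, 65]
  [94, 97, 40, ∞]
D(3):
  [∞, 60, 40, 60]
  [11, ∞, 40, 65]
  [11, 83, ∞, 65]
  [94, 97, 40, ∞]
D(4):
  [∞, 60, 40, 60]
  [65, ∞, 40, 65]
  [65, 83, ∞, 65]
  [94, 97, 40, ∞]
Answer: C*[1][2] = 40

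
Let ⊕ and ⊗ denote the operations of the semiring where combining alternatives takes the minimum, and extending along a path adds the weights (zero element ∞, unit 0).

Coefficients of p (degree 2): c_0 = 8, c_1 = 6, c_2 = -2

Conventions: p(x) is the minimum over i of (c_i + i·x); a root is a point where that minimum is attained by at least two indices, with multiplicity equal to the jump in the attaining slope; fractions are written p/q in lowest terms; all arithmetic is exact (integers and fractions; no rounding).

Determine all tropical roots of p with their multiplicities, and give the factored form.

hull edge (i=0, c=8) to (i=2, c=-2): slope -5, span 2
Factored form: p(x) = -2 ⊗ (x ⊕ 5) ⊗ (x ⊕ 5)
Answer: roots = 5 (mult 2)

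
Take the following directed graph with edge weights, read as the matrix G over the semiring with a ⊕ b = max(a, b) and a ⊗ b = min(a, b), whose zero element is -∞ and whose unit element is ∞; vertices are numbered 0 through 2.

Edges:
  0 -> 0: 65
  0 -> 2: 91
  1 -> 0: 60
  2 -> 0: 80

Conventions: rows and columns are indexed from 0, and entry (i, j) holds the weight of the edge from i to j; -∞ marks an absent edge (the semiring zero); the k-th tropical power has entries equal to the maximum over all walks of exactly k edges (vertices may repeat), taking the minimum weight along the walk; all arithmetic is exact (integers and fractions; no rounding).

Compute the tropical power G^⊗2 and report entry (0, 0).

G^⊗2:
  [80, -∞, 65]
  [60, -∞, 60]
  [65, -∞, 80]
Key observation: the optimum is the walk 0->2->0, with weight 91 min 80 = 80.
Optimal value attained by: walk 0->2->0.
Answer: (G^⊗2)[0][0] = 80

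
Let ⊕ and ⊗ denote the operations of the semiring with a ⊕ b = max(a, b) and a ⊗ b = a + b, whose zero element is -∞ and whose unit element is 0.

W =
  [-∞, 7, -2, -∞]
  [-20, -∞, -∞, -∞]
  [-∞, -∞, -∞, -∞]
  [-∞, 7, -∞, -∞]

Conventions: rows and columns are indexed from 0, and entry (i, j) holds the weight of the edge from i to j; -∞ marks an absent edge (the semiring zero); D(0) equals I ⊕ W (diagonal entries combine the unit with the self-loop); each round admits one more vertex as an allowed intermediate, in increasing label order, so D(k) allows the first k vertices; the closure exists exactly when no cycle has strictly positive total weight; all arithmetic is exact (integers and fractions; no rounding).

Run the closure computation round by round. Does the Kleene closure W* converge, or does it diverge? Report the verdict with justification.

D(0):
  [0, 7, -2, -∞]
  [-20, 0, -∞, -∞]
  [-∞, -∞, 0, -∞]
  [-∞, 7, -∞, 0]
D(1):
  [0, 7, -2, -∞]
  [-20, 0, -22, -∞]
  [-∞, -∞, 0, -∞]
  [-∞, 7, -∞, 0]
D(2):
  [0, 7, -2, -∞]
  [-20, 0, -22, -∞]
  [-∞, -∞, 0, -∞]
  [-13, 7, -15, 0]
D(3):
  [0, 7, -2, -∞]
  [-20, 0, -22, -∞]
  [-∞, -∞, 0, -∞]
  [-13, 7, -15, 0]
D(4):
  [0, 7, -2, -∞]
  [-20, 0, -22, -∞]
  [-∞, -∞, 0, -∞]
  [-13, 7, -15, 0]
Key observation: every diagonal entry stays at the unit through all rounds, so no improving cycle exists.
Answer: CONVERGES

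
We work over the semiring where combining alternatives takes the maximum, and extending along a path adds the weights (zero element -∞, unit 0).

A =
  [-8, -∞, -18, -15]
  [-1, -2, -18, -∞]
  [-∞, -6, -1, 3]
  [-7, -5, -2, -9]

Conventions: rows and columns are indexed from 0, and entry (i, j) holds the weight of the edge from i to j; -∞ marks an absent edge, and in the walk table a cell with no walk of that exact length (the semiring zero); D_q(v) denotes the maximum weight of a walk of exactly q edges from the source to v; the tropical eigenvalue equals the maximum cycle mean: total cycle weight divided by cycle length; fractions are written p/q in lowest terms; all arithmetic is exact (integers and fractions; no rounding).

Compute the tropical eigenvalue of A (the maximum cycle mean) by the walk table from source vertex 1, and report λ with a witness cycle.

q=0: [-∞, 0, -∞, -∞]
q=1: [-1, -2, -18, -∞]
q=2: [-3, -4, -19, -15]
q=3: [-5, -6, -17, -16]
q=4: [-7, -8, -18, -14]
Optimal cycle mean attained by: cycle 2->3->2, total 3 + (-2), length 2.
Answer: λ = 1/2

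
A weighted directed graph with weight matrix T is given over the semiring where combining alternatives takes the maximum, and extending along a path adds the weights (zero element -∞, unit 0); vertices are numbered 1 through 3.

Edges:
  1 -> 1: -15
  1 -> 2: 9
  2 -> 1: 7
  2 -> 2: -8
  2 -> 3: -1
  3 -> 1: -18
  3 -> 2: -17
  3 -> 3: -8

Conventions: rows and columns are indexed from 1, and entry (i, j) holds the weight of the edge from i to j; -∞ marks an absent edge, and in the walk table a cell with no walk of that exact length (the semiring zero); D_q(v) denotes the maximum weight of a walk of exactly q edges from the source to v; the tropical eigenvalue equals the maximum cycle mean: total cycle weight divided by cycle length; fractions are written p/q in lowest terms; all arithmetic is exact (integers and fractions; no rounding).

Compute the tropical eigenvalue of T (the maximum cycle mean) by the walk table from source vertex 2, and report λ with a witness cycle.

q=0: [-∞, 0, -∞]
q=1: [7, -8, -1]
q=2: [-1, 16, -9]
q=3: [23, 8, 15]
Optimal cycle mean attained by: cycle 1->2->1, total 9 + 7, length 2.
Answer: λ = 8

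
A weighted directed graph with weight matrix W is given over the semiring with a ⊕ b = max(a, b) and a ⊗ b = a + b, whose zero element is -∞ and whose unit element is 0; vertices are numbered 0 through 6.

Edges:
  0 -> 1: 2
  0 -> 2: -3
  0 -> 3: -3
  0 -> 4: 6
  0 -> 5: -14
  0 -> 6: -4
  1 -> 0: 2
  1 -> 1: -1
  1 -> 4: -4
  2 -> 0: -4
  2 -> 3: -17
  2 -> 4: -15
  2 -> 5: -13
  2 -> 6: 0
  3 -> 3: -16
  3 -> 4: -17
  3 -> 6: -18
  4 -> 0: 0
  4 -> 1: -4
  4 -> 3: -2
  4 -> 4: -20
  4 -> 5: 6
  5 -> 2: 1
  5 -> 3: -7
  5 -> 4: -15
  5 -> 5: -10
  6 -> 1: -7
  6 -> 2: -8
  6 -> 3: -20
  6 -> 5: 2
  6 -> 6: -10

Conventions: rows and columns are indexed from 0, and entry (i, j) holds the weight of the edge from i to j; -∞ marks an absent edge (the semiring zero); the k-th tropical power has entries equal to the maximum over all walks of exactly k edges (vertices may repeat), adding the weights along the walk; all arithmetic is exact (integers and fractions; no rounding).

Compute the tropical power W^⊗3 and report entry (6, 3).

W^⊗2:
  [6, 2, -12, 4, -2, 12, -3]
  [1, 4, -1, -1, 8, 2, -2]
  [-15, -2, -7, -7, 2, 2, -8]
  [-17, -21, -26, -19, -33, -11, -28]
  [-2, 2, 7, -1, 6, -4, -4]
  [-3, -19, -9, -16, -14, -9, 1]
  [-5, -8, 3, -5, -11, -8, -8]
W^⊗3:
  [4, 8, 13, 5, 12, 4, 2]
  [8, 4, 3, 6, 7, 14, -1]
  [2, -2, 3, 0, -6, 8, -7]
  [-19, -15, -10, -18, -11, -21, -21]
  [6, 2, -3, 4, 4, 12, 7]
  [-13, -1, -6, -6, 3, 3, -7]
  [-1, -3, -7, -8, 1, -5, 3]
Key observation: the optimum is the walk 6->1->0->3, with weight (-7) + 2 + (-3) = -8.
Optimal value attained by: walk 6->1->0->3.
Answer: (W^⊗3)[6][3] = -8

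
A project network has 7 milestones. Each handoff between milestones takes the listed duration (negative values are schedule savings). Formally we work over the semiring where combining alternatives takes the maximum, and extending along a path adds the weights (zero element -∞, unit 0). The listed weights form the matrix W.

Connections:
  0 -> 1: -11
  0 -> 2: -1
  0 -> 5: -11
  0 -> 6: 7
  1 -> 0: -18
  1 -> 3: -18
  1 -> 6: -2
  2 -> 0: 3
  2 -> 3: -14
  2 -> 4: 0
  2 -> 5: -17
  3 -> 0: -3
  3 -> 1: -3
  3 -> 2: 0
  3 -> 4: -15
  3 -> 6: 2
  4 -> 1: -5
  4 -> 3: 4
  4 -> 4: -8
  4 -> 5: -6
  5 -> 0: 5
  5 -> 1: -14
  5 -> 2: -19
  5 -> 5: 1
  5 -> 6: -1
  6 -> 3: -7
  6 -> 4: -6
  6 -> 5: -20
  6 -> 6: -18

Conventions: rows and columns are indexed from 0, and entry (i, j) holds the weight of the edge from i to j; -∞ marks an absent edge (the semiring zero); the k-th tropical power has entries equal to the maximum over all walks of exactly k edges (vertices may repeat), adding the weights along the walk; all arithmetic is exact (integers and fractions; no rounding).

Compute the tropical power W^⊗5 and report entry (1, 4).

W^⊗2:
  [2, -25, -30, 0, 1, -10, -11]
  [-21, -21, -18, -9, -8, -22, -11]
  [-12, -5, 2, 4, -8, -6, 10]
  [3, -14, -4, -5, 0, -14, 4]
  [1, 1, 4, -4, -11, -5, 6]
  [6, -6, 4, -8, -7, 2, 12]
  [-10, -10, -7, -2, -14, -12, -5]
W^⊗3:
  [-3, -3, 1, 5, -7, -5, 9]
  [-12, -12, -9, -4, -16, -14, -7]
  [5, 1, 4, 3, 4, -5, 6]
  [-1, -5, 2, 4, -2, -6, 10]
  [7, -7, 0, -1, 4, -4, 8]
  [7, -5, 5, 5, 6, 3, 13]
  [-4, -5, -2, -10, -7, -11, 0]
W^⊗4:
  [4, 2, 5, 2, 3, -4, 7]
  [-6, -7, -4, -12, -9, -13, -2]
  [7, 0, 4, 8, 4, -2, 12]
  [5, 1, 4, 3, 4, -5, 6]
  [3, -1, 6, 8, 2, -2, 14]
  [8, 2, 6, 10, 7, 4, 14]
  [1, -12, -5, -3, -2, -10, 3]
W^⊗5:
  [8, -1, 3, 7, 5, -3, 11]
  [-1, -14, -7, -5, -4, -12, 1]
  [7, 5, 8, 8, 6, -1, 14]
  [7, 0, 4, 8, 4, -2, 12]
  [9, 5, 8, 7, 8, -1, 10]
  [9, 7, 10, 11, 8, 5, 15]
  [-2, -6, 0, 2, -3, -8, 8]
Key observation: the optimum is the walk 1->6->4->3->2->4, with weight (-2) + (-6) + 4 + 0 + 0 = -4.
Optimal value attained by: walk 1->6->4->3->2->4.
Answer: (W^⊗5)[1][4] = -4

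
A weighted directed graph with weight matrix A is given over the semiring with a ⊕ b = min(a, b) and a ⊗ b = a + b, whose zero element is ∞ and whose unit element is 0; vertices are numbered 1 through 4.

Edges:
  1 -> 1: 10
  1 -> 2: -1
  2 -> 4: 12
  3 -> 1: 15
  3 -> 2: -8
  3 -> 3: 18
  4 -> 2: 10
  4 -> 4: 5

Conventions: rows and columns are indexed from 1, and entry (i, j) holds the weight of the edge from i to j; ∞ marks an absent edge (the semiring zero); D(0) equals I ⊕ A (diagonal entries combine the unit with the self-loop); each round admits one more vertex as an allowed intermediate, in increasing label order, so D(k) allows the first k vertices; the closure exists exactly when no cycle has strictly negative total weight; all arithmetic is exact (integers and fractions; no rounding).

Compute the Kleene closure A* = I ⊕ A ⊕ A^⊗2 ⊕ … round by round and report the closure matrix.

D(0):
  [0, -1, ∞, ∞]
  [∞, 0, ∞, 12]
  [15, -8, 0, ∞]
  [∞, 10, ∞, 0]
D(1):
  [0, -1, ∞, ∞]
  [∞, 0, ∞, 12]
  [15, -8, 0, ∞]
  [∞, 10, ∞, 0]
D(2):
  [0, -1, ∞, 11]
  [∞, 0, ∞, 12]
  [15, -8, 0, 4]
  [∞, 10, ∞, 0]
D(3):
  [0, -1, ∞, 11]
  [∞, 0, ∞, 12]
  [15, -8, 0, 4]
  [∞, 10, ∞, 0]
D(4):
  [0, -1, ∞, 11]
  [∞, 0, ∞, 12]
  [15, -8, 0, 4]
  [∞, 10, ∞, 0]
Answer: A* = [[0, -1, ∞, 11], [∞, 0, ∞, 12], [15, -8, 0, 4], [∞, 10, ∞, 0]]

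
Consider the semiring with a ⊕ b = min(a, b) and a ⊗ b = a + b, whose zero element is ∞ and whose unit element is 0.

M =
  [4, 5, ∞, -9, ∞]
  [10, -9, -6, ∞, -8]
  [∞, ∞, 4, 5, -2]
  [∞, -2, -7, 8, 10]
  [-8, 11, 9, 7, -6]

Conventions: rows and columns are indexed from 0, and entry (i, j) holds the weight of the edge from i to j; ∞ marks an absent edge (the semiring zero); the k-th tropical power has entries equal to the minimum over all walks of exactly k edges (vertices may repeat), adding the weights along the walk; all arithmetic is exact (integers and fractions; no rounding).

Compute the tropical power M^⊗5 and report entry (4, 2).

M^⊗2:
  [8, -11, -16, -5, -3]
  [-16, -18, -15, -1, -17]
  [-10, 3, -2, 5, -8]
  [2, -11, -8, -2, -10]
  [-14, -3, 0, -17, -12]
M^⊗3:
  [-11, -20, -17, -11, -19]
  [-25, -27, -24, -25, -26]
  [-16, -6, -3, -19, -14]
  [-18, -20, -17, -7, -19]
  [-20, -19, -24, -23, -18]
M^⊗4:
  [-27, -29, -26, -20, -28]
  [-34, -36, -33, -34, -35]
  [-22, -21, -26, -25, -20]
  [-27, -29, -26, -27, -28]
  [-26, -28, -30, -29, -27]
M^⊗5:
  [-36, -38, -35, -36, -37]
  [-43, -45, -42, -43, -44]
  [-28, -30, -32, -31, -29]
  [-36, -38, -35, -36, -37]
  [-35, -37, -36, -35, -36]
Key observation: the optimum is the walk 4->4->4->0->3->2, with weight (-6) + (-6) + (-8) + (-9) + (-7) = -36.
Optimal value attained by: walk 4->4->4->0->3->2.
Answer: (M^⊗5)[4][2] = -36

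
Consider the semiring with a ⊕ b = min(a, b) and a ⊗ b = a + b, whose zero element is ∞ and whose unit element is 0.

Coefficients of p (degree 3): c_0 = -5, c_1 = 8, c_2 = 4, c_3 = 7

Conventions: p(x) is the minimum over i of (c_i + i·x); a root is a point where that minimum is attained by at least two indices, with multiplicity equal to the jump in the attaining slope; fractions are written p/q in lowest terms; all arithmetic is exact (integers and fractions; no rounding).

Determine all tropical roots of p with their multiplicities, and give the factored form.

hull edge (i=0, c=-5) to (i=3, c=7): slope 4, span 3
Factored form: p(x) = 7 ⊗ (x ⊕ (-4)) ⊗ (x ⊕ (-4)) ⊗ (x ⊕ (-4))
Answer: roots = -4 (mult 3)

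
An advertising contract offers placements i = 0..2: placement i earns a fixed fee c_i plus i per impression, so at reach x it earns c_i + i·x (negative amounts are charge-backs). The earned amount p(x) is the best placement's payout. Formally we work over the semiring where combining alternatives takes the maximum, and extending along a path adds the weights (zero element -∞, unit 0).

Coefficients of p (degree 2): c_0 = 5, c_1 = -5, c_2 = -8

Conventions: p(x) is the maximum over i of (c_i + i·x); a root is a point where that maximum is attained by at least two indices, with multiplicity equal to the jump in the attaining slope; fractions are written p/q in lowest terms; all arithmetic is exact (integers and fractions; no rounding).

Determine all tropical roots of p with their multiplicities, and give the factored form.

hull edge (i=0, c=5) to (i=2, c=-8): slope -13/2, span 2
Factored form: p(x) = -8 ⊗ (x ⊕ 13/2) ⊗ (x ⊕ 13/2)
Answer: roots = 13/2 (mult 2)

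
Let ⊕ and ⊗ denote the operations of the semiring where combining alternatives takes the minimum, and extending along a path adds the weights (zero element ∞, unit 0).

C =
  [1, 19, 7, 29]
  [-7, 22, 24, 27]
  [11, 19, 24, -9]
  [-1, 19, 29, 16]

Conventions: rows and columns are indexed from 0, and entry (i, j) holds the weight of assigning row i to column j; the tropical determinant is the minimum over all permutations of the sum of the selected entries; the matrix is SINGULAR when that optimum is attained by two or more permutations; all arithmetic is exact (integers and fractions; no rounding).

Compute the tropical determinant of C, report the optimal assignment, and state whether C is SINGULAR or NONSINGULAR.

σ = (0, 1, 2, 3): 1 + 22 + 24 + 16 = 63
σ = (0, 1, 3, 2): 1 + 22 + (-9) + 29 = 43
σ = (0, 2, 1, 3): 1 + 24 + 19 + 16 = 60
σ = (0, 2, 3, 1): 1 + 24 + (-9) + 19 = 35
σ = (0, 3, 1, 2): 1 + 27 + 19 + 29 = 76
σ = (0, 3, 2, 1): 1 + 27 + 24 + 19 = 71
σ = (1, 0, 2, 3): 19 + (-7) + 24 + 16 = 52
σ = (1, 0, 3, 2): 19 + (-7) + (-9) + 29 = 32
σ = (1, 2, 0, 3): 19 + 24 + 11 + 16 = 70
σ = (1, 2, 3, 0): 19 + 24 + (-9) + (-1) = 33
σ = (1, 3, 0, 2): 19 + 27 + 11 + 29 = 86
σ = (1, 3, 2, 0): 19 + 27 + 24 + (-1) = 69
σ = (2, 0, 1, 3): 7 + (-7) + 19 + 16 = 35
σ = (2, 0, 3, 1): 7 + (-7) + (-9) + 19 = 10
σ = (2, 1, 0, 3): 7 + 22 + 11 + 16 = 56
σ = (2, 1, 3, 0): 7 + 22 + (-9) + (-1) = 19
σ = (2, 3, 0, 1): 7 + 27 + 11 + 19 = 64
σ = (2, 3, 1, 0): 7 + 27 + 19 + (-1) = 52
σ = (3, 0, 1, 2): 29 + (-7) + 19 + 29 = 70
σ = (3, 0, 2, 1): 29 + (-7) + 24 + 19 = 65
σ = (3, 1, 0, 2): 29 + 22 + 11 + 29 = 91
σ = (3, 1, 2, 0): 29 + 22 + 24 + (-1) = 74
σ = (3, 2, 0, 1): 29 + 24 + 11 + 19 = 83
σ = (3, 2, 1, 0): 29 + 24 + 19 + (-1) = 71
Optimal value attained by: σ = (2, 0, 3, 1).
Answer: det⊕(C) = 10; verdict: NONSINGULAR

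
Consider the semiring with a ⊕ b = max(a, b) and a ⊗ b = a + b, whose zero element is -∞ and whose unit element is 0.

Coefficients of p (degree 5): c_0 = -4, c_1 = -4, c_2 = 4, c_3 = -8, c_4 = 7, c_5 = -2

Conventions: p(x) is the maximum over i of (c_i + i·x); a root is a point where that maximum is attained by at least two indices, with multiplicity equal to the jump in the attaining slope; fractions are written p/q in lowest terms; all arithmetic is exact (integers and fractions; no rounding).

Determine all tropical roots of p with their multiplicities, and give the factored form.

hull edge (i=0, c=-4) to (i=2, c=4): slope 4, span 2
hull edge (i=2, c=4) to (i=4, c=7): slope 3/2, span 2
hull edge (i=4, c=7) to (i=5, c=-2): slope -9, span 1
Factored form: p(x) = -2 ⊗ (x ⊕ (-4)) ⊗ (x ⊕ (-4)) ⊗ (x ⊕ (-3/2)) ⊗ (x ⊕ (-3/2)) ⊗ (x ⊕ 9)
Answer: roots = -4 (mult 2), -3/2 (mult 2), 9 (mult 1)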